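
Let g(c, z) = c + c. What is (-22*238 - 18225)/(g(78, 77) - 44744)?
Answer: 23461/44588 ≈ 0.52617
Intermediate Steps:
g(c, z) = 2*c
(-22*238 - 18225)/(g(78, 77) - 44744) = (-22*238 - 18225)/(2*78 - 44744) = (-5236 - 18225)/(156 - 44744) = -23461/(-44588) = -23461*(-1/44588) = 23461/44588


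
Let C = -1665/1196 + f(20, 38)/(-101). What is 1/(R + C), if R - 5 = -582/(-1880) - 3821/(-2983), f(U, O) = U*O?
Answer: -42339299990/98497860959 ≈ -0.42985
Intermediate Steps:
f(U, O) = O*U
C = -1077125/120796 (C = -1665/1196 + (38*20)/(-101) = -1665*1/1196 + 760*(-1/101) = -1665/1196 - 760/101 = -1077125/120796 ≈ -8.9169)
R = 18479893/2804020 (R = 5 + (-582/(-1880) - 3821/(-2983)) = 5 + (-582*(-1/1880) - 3821*(-1/2983)) = 5 + (291/940 + 3821/2983) = 5 + 4459793/2804020 = 18479893/2804020 ≈ 6.5905)
1/(R + C) = 1/(18479893/2804020 - 1077125/120796) = 1/(-98497860959/42339299990) = -42339299990/98497860959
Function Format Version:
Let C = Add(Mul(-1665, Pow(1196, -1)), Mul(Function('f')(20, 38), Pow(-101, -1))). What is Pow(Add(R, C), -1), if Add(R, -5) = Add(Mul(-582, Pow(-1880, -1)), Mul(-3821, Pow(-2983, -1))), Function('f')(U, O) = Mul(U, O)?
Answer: Rational(-42339299990, 98497860959) ≈ -0.42985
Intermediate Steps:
Function('f')(U, O) = Mul(O, U)
C = Rational(-1077125, 120796) (C = Add(Mul(-1665, Pow(1196, -1)), Mul(Mul(38, 20), Pow(-101, -1))) = Add(Mul(-1665, Rational(1, 1196)), Mul(760, Rational(-1, 101))) = Add(Rational(-1665, 1196), Rational(-760, 101)) = Rational(-1077125, 120796) ≈ -8.9169)
R = Rational(18479893, 2804020) (R = Add(5, Add(Mul(-582, Pow(-1880, -1)), Mul(-3821, Pow(-2983, -1)))) = Add(5, Add(Mul(-582, Rational(-1, 1880)), Mul(-3821, Rational(-1, 2983)))) = Add(5, Add(Rational(291, 940), Rational(3821, 2983))) = Add(5, Rational(4459793, 2804020)) = Rational(18479893, 2804020) ≈ 6.5905)
Pow(Add(R, C), -1) = Pow(Add(Rational(18479893, 2804020), Rational(-1077125, 120796)), -1) = Pow(Rational(-98497860959, 42339299990), -1) = Rational(-42339299990, 98497860959)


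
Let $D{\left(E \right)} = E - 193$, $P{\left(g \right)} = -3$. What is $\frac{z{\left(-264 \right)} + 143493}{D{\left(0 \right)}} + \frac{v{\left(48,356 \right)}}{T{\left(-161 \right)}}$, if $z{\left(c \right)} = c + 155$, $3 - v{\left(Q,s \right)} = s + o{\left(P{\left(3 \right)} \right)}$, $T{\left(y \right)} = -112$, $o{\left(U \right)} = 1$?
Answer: $- \frac{7995343}{10808} \approx -739.76$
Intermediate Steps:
$v{\left(Q,s \right)} = 2 - s$ ($v{\left(Q,s \right)} = 3 - \left(s + 1\right) = 3 - \left(1 + s\right) = 2 - s$)
$z{\left(c \right)} = 155 + c$
$D{\left(E \right)} = -193 + E$
$\frac{z{\left(-264 \right)} + 143493}{D{\left(0 \right)}} + \frac{v{\left(48,356 \right)}}{T{\left(-161 \right)}} = \frac{\left(155 - 264\right) + 143493}{-193 + 0} + \frac{2 - 356}{-112} = \frac{-109 + 143493}{-193} + \left(2 - 356\right) \left(- \frac{1}{112}\right) = 143384 \left(- \frac{1}{193}\right) - - \frac{177}{56} = - \frac{143384}{193} + \frac{177}{56} = - \frac{7995343}{10808}$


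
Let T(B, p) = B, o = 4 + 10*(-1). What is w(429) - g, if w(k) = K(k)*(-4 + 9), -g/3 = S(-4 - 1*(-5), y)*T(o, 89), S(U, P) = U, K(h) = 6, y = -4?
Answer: 12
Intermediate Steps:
o = -6 (o = 4 - 10 = -6)
g = 18 (g = -3*(-4 - 1*(-5))*(-6) = -3*(-4 + 5)*(-6) = -3*(-6) = 18)
w(k) = 30 (w(k) = 6*(-4 + 9) = 6*5 = 30)
w(429) - g = 30 - 1*18 = 30 - 18 = 12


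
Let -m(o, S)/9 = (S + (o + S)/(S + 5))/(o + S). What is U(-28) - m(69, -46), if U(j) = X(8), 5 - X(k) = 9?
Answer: -911/41 ≈ -22.220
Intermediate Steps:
X(k) = -4 (X(k) = 5 - 1*9 = 5 - 9 = -4)
U(j) = -4
m(o, S) = -9*(S + (S + o)/(5 + S))/(S + o) (m(o, S) = -9*(S + (o + S)/(S + 5))/(o + S) = -9*(S + (S + o)/(5 + S))/(S + o))
U(-28) - m(69, -46) = -4 - 9*(-1*69 - 1*(-46)² - 6*(-46))/((-46)² + 5*(-46) + 5*69 - 46*69) = -4 - 9*(-69 - 1*2116 + 276)/(2116 - 230 + 345 - 3174) = -4 - 9*(-69 - 2116 + 276)/(-943) = -4 - 9*(-1)*(-1909)/943 = -4 - 1*747/41 = -4 - 747/41 = -911/41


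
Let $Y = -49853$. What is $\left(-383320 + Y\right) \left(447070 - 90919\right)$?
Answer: $-154274997123$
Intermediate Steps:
$\left(-383320 + Y\right) \left(447070 - 90919\right) = \left(-383320 - 49853\right) \left(447070 - 90919\right) = \left(-433173\right) 356151 = -154274997123$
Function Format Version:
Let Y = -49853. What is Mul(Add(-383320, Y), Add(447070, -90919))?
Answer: -154274997123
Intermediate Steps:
Mul(Add(-383320, Y), Add(447070, -90919)) = Mul(Add(-383320, -49853), Add(447070, -90919)) = Mul(-433173, 356151) = -154274997123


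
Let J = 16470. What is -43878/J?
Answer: -7313/2745 ≈ -2.6641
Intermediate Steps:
-43878/J = -43878/16470 = -43878*1/16470 = -7313/2745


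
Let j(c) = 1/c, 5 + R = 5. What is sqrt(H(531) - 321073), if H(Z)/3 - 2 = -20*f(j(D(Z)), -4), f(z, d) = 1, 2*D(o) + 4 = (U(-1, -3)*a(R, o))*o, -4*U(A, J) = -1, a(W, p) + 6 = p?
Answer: I*sqrt(321127) ≈ 566.68*I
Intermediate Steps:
R = 0 (R = -5 + 5 = 0)
a(W, p) = -6 + p
U(A, J) = 1/4 (U(A, J) = -1/4*(-1) = 1/4)
D(o) = -2 + o*(-3/2 + o/4)/2 (D(o) = -2 + (((-6 + o)/4)*o)/2 = -2 + ((-3/2 + o/4)*o)/2 = -2 + (o*(-3/2 + o/4))/2 = -2 + o*(-3/2 + o/4)/2)
H(Z) = -54 (H(Z) = 6 + 3*(-20*1) = 6 + 3*(-20) = 6 - 60 = -54)
sqrt(H(531) - 321073) = sqrt(-54 - 321073) = sqrt(-321127) = I*sqrt(321127)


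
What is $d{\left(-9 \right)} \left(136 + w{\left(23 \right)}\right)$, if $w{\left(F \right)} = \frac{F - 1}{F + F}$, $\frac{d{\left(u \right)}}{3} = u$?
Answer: $- \frac{84753}{23} \approx -3684.9$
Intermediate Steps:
$d{\left(u \right)} = 3 u$
$w{\left(F \right)} = \frac{-1 + F}{2 F}$
$d{\left(-9 \right)} \left(136 + w{\left(23 \right)}\right) = 3 \left(-9\right) \left(136 + \frac{-1 + 23}{2 \cdot 23}\right) = - 27 \left(136 + \frac{1}{2} \cdot \frac{1}{23} \cdot 22\right) = - 27 \left(136 + \frac{11}{23}\right) = \left(-27\right) \frac{3139}{23} = - \frac{84753}{23}$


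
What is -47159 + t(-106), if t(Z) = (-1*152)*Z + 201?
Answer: -30846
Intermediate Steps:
t(Z) = 201 - 152*Z (t(Z) = -152*Z + 201 = 201 - 152*Z)
-47159 + t(-106) = -47159 + (201 - 152*(-106)) = -47159 + (201 + 16112) = -47159 + 16313 = -30846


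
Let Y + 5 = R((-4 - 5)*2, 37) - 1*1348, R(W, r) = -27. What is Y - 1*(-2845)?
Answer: 1465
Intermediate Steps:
Y = -1380 (Y = -5 + (-27 - 1*1348) = -5 + (-27 - 1348) = -5 - 1375 = -1380)
Y - 1*(-2845) = -1380 - 1*(-2845) = -1380 + 2845 = 1465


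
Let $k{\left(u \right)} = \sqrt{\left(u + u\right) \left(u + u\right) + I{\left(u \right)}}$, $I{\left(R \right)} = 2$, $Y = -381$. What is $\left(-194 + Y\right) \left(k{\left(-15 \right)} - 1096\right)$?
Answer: $630200 - 575 \sqrt{902} \approx 6.1293 \cdot 10^{5}$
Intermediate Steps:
$k{\left(u \right)} = \sqrt{2 + 4 u^{2}}$ ($k{\left(u \right)} = \sqrt{\left(u + u\right) \left(u + u\right) + 2} = \sqrt{2 u 2 u + 2} = \sqrt{4 u^{2} + 2} = \sqrt{2 + 4 u^{2}}$)
$\left(-194 + Y\right) \left(k{\left(-15 \right)} - 1096\right) = \left(-194 - 381\right) \left(\sqrt{2 + 4 \left(-15\right)^{2}} - 1096\right) = - 575 \left(\sqrt{2 + 4 \cdot 225} - 1096\right) = - 575 \left(\sqrt{2 + 900} - 1096\right) = - 575 \left(\sqrt{902} - 1096\right) = - 575 \left(-1096 + \sqrt{902}\right) = 630200 - 575 \sqrt{902}$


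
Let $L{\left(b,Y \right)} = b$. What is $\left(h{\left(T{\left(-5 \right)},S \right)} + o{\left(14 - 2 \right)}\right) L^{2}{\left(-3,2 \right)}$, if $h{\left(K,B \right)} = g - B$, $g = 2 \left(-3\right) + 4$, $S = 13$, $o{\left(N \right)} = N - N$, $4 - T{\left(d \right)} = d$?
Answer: $-135$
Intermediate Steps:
$T{\left(d \right)} = 4 - d$
$o{\left(N \right)} = 0$
$g = -2$ ($g = -6 + 4 = -2$)
$h{\left(K,B \right)} = -2 - B$
$\left(h{\left(T{\left(-5 \right)},S \right)} + o{\left(14 - 2 \right)}\right) L^{2}{\left(-3,2 \right)} = \left(\left(-2 - 13\right) + 0\right) \left(-3\right)^{2} = \left(\left(-2 - 13\right) + 0\right) 9 = \left(-15 + 0\right) 9 = \left(-15\right) 9 = -135$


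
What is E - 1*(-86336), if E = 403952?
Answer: 490288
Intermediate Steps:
E - 1*(-86336) = 403952 - 1*(-86336) = 403952 + 86336 = 490288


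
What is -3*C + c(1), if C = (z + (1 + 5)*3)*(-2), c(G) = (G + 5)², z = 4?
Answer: 168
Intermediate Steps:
c(G) = (5 + G)²
C = -44 (C = (4 + (1 + 5)*3)*(-2) = (4 + 6*3)*(-2) = (4 + 18)*(-2) = 22*(-2) = -44)
-3*C + c(1) = -3*(-44) + (5 + 1)² = 132 + 6² = 132 + 36 = 168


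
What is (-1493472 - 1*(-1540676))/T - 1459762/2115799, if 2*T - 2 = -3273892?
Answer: -2489424283086/3463446594055 ≈ -0.71877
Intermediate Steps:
T = -1636945 (T = 1 + (½)*(-3273892) = 1 - 1636946 = -1636945)
(-1493472 - 1*(-1540676))/T - 1459762/2115799 = (-1493472 - 1*(-1540676))/(-1636945) - 1459762/2115799 = (-1493472 + 1540676)*(-1/1636945) - 1459762*1/2115799 = 47204*(-1/1636945) - 1459762/2115799 = -47204/1636945 - 1459762/2115799 = -2489424283086/3463446594055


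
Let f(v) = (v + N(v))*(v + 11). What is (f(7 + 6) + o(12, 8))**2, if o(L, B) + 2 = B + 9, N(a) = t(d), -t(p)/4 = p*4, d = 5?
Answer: 2537649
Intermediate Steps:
t(p) = -16*p (t(p) = -4*p*4 = -16*p)
N(a) = -80 (N(a) = -16*5 = -80)
o(L, B) = 7 + B (o(L, B) = -2 + (B + 9) = -2 + (9 + B) = 7 + B)
f(v) = (-80 + v)*(11 + v) (f(v) = (v - 80)*(v + 11) = (-80 + v)*(11 + v))
(f(7 + 6) + o(12, 8))**2 = ((-880 + (7 + 6)**2 - 69*(7 + 6)) + (7 + 8))**2 = ((-880 + 13**2 - 69*13) + 15)**2 = ((-880 + 169 - 897) + 15)**2 = (-1608 + 15)**2 = (-1593)**2 = 2537649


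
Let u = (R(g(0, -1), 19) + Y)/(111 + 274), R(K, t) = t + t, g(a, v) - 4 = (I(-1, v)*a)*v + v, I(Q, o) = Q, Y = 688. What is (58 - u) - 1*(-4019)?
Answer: 142629/35 ≈ 4075.1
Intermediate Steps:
g(a, v) = 4 + v - a*v (g(a, v) = 4 + ((-a)*v + v) = 4 + (-a*v + v) = 4 + (v - a*v) = 4 + v - a*v)
R(K, t) = 2*t
u = 66/35 (u = (2*19 + 688)/(111 + 274) = (38 + 688)/385 = 726*(1/385) = 66/35 ≈ 1.8857)
(58 - u) - 1*(-4019) = (58 - 1*66/35) - 1*(-4019) = (58 - 66/35) + 4019 = 1964/35 + 4019 = 142629/35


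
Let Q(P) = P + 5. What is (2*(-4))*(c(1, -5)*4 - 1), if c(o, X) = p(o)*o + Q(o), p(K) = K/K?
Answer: -216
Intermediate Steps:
p(K) = 1
Q(P) = 5 + P
c(o, X) = 5 + 2*o (c(o, X) = 1*o + (5 + o) = o + (5 + o) = 5 + 2*o)
(2*(-4))*(c(1, -5)*4 - 1) = (2*(-4))*((5 + 2*1)*4 - 1) = -8*((5 + 2)*4 - 1) = -8*(7*4 - 1) = -8*(28 - 1) = -8*27 = -216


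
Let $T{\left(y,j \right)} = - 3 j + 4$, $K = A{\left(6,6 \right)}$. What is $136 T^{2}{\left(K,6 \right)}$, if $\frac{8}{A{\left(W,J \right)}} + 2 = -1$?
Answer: $26656$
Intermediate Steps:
$A{\left(W,J \right)} = - \frac{8}{3}$ ($A{\left(W,J \right)} = \frac{8}{-2 - 1} = \frac{8}{-3} = 8 \left(- \frac{1}{3}\right) = - \frac{8}{3}$)
$K = - \frac{8}{3} \approx -2.6667$
$T{\left(y,j \right)} = 4 - 3 j$
$136 T^{2}{\left(K,6 \right)} = 136 \left(4 - 18\right)^{2} = 136 \left(-14\right)^{2} = 136 \cdot 196 = 26656$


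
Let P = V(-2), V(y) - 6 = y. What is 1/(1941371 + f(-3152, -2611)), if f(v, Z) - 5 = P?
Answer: 1/1941380 ≈ 5.1510e-7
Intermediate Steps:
V(y) = 6 + y
P = 4 (P = 6 - 2 = 4)
f(v, Z) = 9 (f(v, Z) = 5 + 4 = 9)
1/(1941371 + f(-3152, -2611)) = 1/(1941371 + 9) = 1/1941380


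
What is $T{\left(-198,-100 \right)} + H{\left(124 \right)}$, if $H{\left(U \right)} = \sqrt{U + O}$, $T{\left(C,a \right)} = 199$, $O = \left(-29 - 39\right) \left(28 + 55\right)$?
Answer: $199 + 4 i \sqrt{345} \approx 199.0 + 74.297 i$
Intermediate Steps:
$O = -5644$ ($O = \left(-68\right) 83 = -5644$)
$H{\left(U \right)} = \sqrt{-5644 + U}$ ($H{\left(U \right)} = \sqrt{U - 5644} = \sqrt{-5644 + U}$)
$T{\left(-198,-100 \right)} + H{\left(124 \right)} = 199 + \sqrt{-5644 + 124} = 199 + \sqrt{-5520} = 199 + 4 i \sqrt{345}$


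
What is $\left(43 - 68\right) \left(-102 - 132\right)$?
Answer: $5850$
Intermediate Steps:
$\left(43 - 68\right) \left(-102 - 132\right) = \left(43 - 68\right) \left(-234\right) = \left(-25\right) \left(-234\right) = 5850$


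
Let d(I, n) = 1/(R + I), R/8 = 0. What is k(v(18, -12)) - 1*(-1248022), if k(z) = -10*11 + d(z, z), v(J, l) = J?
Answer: 22462417/18 ≈ 1.2479e+6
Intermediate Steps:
R = 0 (R = 8*0 = 0)
d(I, n) = 1/I (d(I, n) = 1/(0 + I) = 1/I)
k(z) = -110 + 1/z (k(z) = -10*11 + 1/z = -110 + 1/z)
k(v(18, -12)) - 1*(-1248022) = (-110 + 1/18) - 1*(-1248022) = (-110 + 1/18) + 1248022 = -1979/18 + 1248022 = 22462417/18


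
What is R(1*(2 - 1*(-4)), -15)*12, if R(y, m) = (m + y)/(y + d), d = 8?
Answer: -54/7 ≈ -7.7143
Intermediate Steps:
R(y, m) = (m + y)/(8 + y) (R(y, m) = (m + y)/(y + 8) = (m + y)/(8 + y))
R(1*(2 - 1*(-4)), -15)*12 = ((-15 + 1*(2 - 1*(-4)))/(8 + 1*(2 - 1*(-4))))*12 = ((-15 + 1*(2 + 4))/(8 + 1*(2 + 4)))*12 = ((-15 + 1*6)/(8 + 1*6))*12 = ((-15 + 6)/(8 + 6))*12 = (-9/14)*12 = ((1/14)*(-9))*12 = -9/14*12 = -54/7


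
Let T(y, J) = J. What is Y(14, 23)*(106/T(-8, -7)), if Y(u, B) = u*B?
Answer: -4876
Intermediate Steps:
Y(u, B) = B*u
Y(14, 23)*(106/T(-8, -7)) = (23*14)*(106/(-7)) = 322*(106*(-⅐)) = 322*(-106/7) = -4876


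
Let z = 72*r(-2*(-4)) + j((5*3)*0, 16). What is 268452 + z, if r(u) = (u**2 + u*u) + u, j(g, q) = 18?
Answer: 278262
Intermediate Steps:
r(u) = u + 2*u**2 (r(u) = (u**2 + u**2) + u = 2*u**2 + u = u + 2*u**2)
z = 9810 (z = 72*((-2*(-4))*(1 + 2*(-2*(-4)))) + 18 = 72*(8*(1 + 2*8)) + 18 = 72*(8*(1 + 16)) + 18 = 72*(8*17) + 18 = 72*136 + 18 = 9792 + 18 = 9810)
268452 + z = 268452 + 9810 = 278262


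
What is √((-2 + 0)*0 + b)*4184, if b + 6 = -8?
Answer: 4184*I*√14 ≈ 15655.0*I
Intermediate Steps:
b = -14 (b = -6 - 8 = -14)
√((-2 + 0)*0 + b)*4184 = √((-2 + 0)*0 - 14)*4184 = √(-2*0 - 14)*4184 = √(0 - 14)*4184 = √(-14)*4184 = (I*√14)*4184 = 4184*I*√14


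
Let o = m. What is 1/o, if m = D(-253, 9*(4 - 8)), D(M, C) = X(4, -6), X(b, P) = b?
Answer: 1/4 ≈ 0.25000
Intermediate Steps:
D(M, C) = 4
m = 4
o = 4
1/o = 1/4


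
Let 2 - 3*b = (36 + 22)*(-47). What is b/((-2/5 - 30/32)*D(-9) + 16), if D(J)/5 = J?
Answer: 43648/3657 ≈ 11.935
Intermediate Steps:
D(J) = 5*J
b = 2728/3 (b = 2/3 - (36 + 22)*(-47)/3 = 2/3 - 58*(-47)/3 = 2/3 - 1/3*(-2726) = 2/3 + 2726/3 = 2728/3 ≈ 909.33)
b/((-2/5 - 30/32)*D(-9) + 16) = 2728/(3*((-2/5 - 30/32)*(5*(-9)) + 16)) = 2728/(3*((-2*1/5 - 30*1/32)*(-45) + 16)) = 2728/(3*((-2/5 - 15/16)*(-45) + 16)) = 2728/(3*(-107/80*(-45) + 16)) = 2728/(3*(963/16 + 16)) = 2728/(3*(1219/16)) = (2728/3)*(16/1219) = 43648/3657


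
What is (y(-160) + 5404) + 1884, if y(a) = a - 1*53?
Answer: 7075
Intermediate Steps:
y(a) = -53 + a (y(a) = a - 53 = -53 + a)
(y(-160) + 5404) + 1884 = ((-53 - 160) + 5404) + 1884 = (-213 + 5404) + 1884 = 5191 + 1884 = 7075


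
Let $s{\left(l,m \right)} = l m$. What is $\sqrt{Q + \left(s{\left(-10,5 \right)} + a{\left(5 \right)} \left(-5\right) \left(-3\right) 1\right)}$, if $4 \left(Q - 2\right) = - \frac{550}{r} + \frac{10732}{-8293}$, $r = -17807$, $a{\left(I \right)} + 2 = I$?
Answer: $\frac{i \sqrt{289236910897446686}}{295346902} \approx 1.8209 i$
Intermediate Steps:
$a{\left(I \right)} = -2 + I$
$Q = \frac{497422017}{295346902}$ ($Q = 2 + \frac{- \frac{550}{-17807} + \frac{10732}{-8293}}{4} = 2 + \frac{\left(-550\right) \left(- \frac{1}{17807}\right) + 10732 \left(- \frac{1}{8293}\right)}{4} = 2 + \frac{\frac{550}{17807} - \frac{10732}{8293}}{4} = 2 + \frac{1}{4} \left(- \frac{186543574}{147673451}\right) = 2 - \frac{93271787}{295346902} = \frac{497422017}{295346902} \approx 1.6842$)
$\sqrt{Q + \left(s{\left(-10,5 \right)} + a{\left(5 \right)} \left(-5\right) \left(-3\right) 1\right)} = \sqrt{\frac{497422017}{295346902} - \left(50 - \left(-2 + 5\right) \left(-5\right) \left(-3\right) 1\right)} = \sqrt{\frac{497422017}{295346902} - \left(50 - 3 \cdot 15 \cdot 1\right)} = \sqrt{\frac{497422017}{295346902} + \left(-50 + 3 \cdot 15\right)} = \sqrt{\frac{497422017}{295346902} + \left(-50 + 45\right)} = \sqrt{\frac{497422017}{295346902} - 5} = \sqrt{- \frac{979312493}{295346902}} = \frac{i \sqrt{289236910897446686}}{295346902}$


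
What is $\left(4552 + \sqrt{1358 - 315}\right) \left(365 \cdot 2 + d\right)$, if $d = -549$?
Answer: $823912 + 181 \sqrt{1043} \approx 8.2976 \cdot 10^{5}$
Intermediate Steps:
$\left(4552 + \sqrt{1358 - 315}\right) \left(365 \cdot 2 + d\right) = \left(4552 + \sqrt{1358 - 315}\right) \left(365 \cdot 2 - 549\right) = \left(4552 + \sqrt{1043}\right) \left(730 - 549\right) = \left(4552 + \sqrt{1043}\right) 181 = 823912 + 181 \sqrt{1043}$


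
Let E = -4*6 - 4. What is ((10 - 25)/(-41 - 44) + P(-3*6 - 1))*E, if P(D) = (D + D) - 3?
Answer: 19432/17 ≈ 1143.1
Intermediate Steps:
E = -28 (E = -24 - 4 = -28)
P(D) = -3 + 2*D (P(D) = 2*D - 3 = -3 + 2*D)
((10 - 25)/(-41 - 44) + P(-3*6 - 1))*E = ((10 - 25)/(-41 - 44) + (-3 + 2*(-3*6 - 1)))*(-28) = (-15/(-85) + (-3 + 2*(-18 - 1)))*(-28) = (-15*(-1/85) + (-3 + 2*(-19)))*(-28) = (3/17 + (-3 - 38))*(-28) = (3/17 - 41)*(-28) = -694/17*(-28) = 19432/17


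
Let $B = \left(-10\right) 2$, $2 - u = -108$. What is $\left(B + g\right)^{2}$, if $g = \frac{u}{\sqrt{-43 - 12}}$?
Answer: $180 + 80 i \sqrt{55} \approx 180.0 + 593.3 i$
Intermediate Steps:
$u = 110$ ($u = 2 - -108 = 2 + 108 = 110$)
$B = -20$
$g = - 2 i \sqrt{55}$ ($g = \frac{110}{\sqrt{-43 - 12}} = \frac{110}{\sqrt{-55}} = \frac{110}{i \sqrt{55}} = 110 \left(- \frac{i \sqrt{55}}{55}\right) = - 2 i \sqrt{55} \approx - 14.832 i$)
$\left(B + g\right)^{2} = \left(-20 - 2 i \sqrt{55}\right)^{2}$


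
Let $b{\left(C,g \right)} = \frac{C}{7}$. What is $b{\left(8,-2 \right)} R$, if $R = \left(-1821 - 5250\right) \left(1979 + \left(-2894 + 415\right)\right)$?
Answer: $\frac{28284000}{7} \approx 4.0406 \cdot 10^{6}$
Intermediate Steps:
$b{\left(C,g \right)} = \frac{C}{7}$ ($b{\left(C,g \right)} = C \frac{1}{7} = \frac{C}{7}$)
$R = 3535500$ ($R = - 7071 \left(1979 - 2479\right) = \left(-7071\right) \left(-500\right) = 3535500$)
$b{\left(8,-2 \right)} R = \frac{1}{7} \cdot 8 \cdot 3535500 = \frac{8}{7} \cdot 3535500 = \frac{28284000}{7}$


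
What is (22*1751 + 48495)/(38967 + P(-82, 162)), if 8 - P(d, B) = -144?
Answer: 87017/39119 ≈ 2.2244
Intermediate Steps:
P(d, B) = 152 (P(d, B) = 8 - 1*(-144) = 8 + 144 = 152)
(22*1751 + 48495)/(38967 + P(-82, 162)) = (22*1751 + 48495)/(38967 + 152) = (38522 + 48495)/39119 = 87017*(1/39119) = 87017/39119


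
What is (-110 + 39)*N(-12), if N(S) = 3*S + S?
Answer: 3408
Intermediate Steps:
N(S) = 4*S
(-110 + 39)*N(-12) = (-110 + 39)*(4*(-12)) = -71*(-48) = 3408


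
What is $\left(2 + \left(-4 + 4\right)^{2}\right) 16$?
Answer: $32$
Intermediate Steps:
$\left(2 + \left(-4 + 4\right)^{2}\right) 16 = \left(2 + 0^{2}\right) 16 = \left(2 + 0\right) 16 = 2 \cdot 16 = 32$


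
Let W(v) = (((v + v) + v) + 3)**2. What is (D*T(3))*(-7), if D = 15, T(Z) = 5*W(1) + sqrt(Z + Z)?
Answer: -18900 - 105*sqrt(6) ≈ -19157.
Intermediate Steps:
W(v) = (3 + 3*v)**2 (W(v) = ((2*v + v) + 3)**2 = (3*v + 3)**2 = (3 + 3*v)**2)
T(Z) = 180 + sqrt(2)*sqrt(Z) (T(Z) = 5*(9*(1 + 1)**2) + sqrt(Z + Z) = 5*(9*2**2) + sqrt(2*Z) = 5*(9*4) + sqrt(2)*sqrt(Z) = 5*36 + sqrt(2)*sqrt(Z) = 180 + sqrt(2)*sqrt(Z))
(D*T(3))*(-7) = (15*(180 + sqrt(2)*sqrt(3)))*(-7) = (15*(180 + sqrt(6)))*(-7) = (2700 + 15*sqrt(6))*(-7) = -18900 - 105*sqrt(6)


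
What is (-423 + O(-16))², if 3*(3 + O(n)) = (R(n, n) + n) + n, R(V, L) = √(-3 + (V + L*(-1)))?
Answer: (1310 - I*√3)²/9 ≈ 1.9068e+5 - 504.22*I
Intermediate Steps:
R(V, L) = √(-3 + V - L) (R(V, L) = √(-3 + (V - L)) = √(-3 + V - L))
O(n) = -3 + 2*n/3 + I*√3/3 (O(n) = -3 + ((√(-3 + n - n) + n) + n)/3 = -3 + ((√(-3) + n) + n)/3 = -3 + ((I*√3 + n) + n)/3 = -3 + ((n + I*√3) + n)/3 = -3 + (2*n + I*√3)/3 = -3 + (2*n/3 + I*√3/3) = -3 + 2*n/3 + I*√3/3)
(-423 + O(-16))² = (-423 + (-3 + (⅔)*(-16) + I*√3/3))² = (-423 + (-3 - 32/3 + I*√3/3))² = (-423 + (-41/3 + I*√3/3))² = (-1310/3 + I*√3/3)²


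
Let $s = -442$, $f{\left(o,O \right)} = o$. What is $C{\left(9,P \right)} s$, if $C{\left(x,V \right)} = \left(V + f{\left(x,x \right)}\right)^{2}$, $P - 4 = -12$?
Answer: $-442$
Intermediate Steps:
$P = -8$ ($P = 4 - 12 = -8$)
$C{\left(x,V \right)} = \left(V + x\right)^{2}$
$C{\left(9,P \right)} s = \left(-8 + 9\right)^{2} \left(-442\right) = 1^{2} \left(-442\right) = 1 \left(-442\right) = -442$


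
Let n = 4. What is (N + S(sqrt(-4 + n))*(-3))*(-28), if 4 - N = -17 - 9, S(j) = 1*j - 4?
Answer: -1176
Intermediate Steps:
S(j) = -4 + j (S(j) = j - 4 = -4 + j)
N = 30 (N = 4 - (-17 - 9) = 4 - 1*(-26) = 4 + 26 = 30)
(N + S(sqrt(-4 + n))*(-3))*(-28) = (30 + (-4 + sqrt(-4 + 4))*(-3))*(-28) = (30 + (-4 + sqrt(0))*(-3))*(-28) = (30 + (-4 + 0)*(-3))*(-28) = (30 - 4*(-3))*(-28) = (30 + 12)*(-28) = 42*(-28) = -1176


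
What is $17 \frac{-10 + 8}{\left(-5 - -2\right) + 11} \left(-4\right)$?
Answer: $17$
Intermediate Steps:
$17 \frac{-10 + 8}{\left(-5 - -2\right) + 11} \left(-4\right) = 17 \left(- \frac{2}{\left(-5 + 2\right) + 11}\right) \left(-4\right) = 17 \left(- \frac{2}{-3 + 11}\right) \left(-4\right) = 17 \left(- \frac{2}{8}\right) \left(-4\right) = 17 \left(\left(-2\right) \frac{1}{8}\right) \left(-4\right) = 17 \left(- \frac{1}{4}\right) \left(-4\right) = \left(- \frac{17}{4}\right) \left(-4\right) = 17$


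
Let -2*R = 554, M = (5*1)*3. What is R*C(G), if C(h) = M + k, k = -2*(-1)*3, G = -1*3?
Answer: -5817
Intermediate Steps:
M = 15 (M = 5*3 = 15)
G = -3
R = -277 (R = -1/2*554 = -277)
k = 6 (k = 2*3 = 6)
C(h) = 21 (C(h) = 15 + 6 = 21)
R*C(G) = -277*21 = -5817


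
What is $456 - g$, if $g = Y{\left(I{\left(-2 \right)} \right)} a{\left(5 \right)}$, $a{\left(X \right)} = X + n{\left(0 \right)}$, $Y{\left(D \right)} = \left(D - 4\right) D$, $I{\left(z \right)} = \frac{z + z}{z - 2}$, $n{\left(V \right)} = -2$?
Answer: $465$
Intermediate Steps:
$I{\left(z \right)} = \frac{2 z}{-2 + z}$
$Y{\left(D \right)} = D \left(-4 + D\right)$ ($Y{\left(D \right)} = \left(-4 + D\right) D = D \left(-4 + D\right)$)
$a{\left(X \right)} = -2 + X$ ($a{\left(X \right)} = X - 2 = -2 + X$)
$g = -9$ ($g = 2 \left(-2\right) \frac{1}{-2 - 2} \left(-4 + 2 \left(-2\right) \frac{1}{-2 - 2}\right) \left(-2 + 5\right) = 2 \left(-2\right) \frac{1}{-4} \left(-4 + 2 \left(-2\right) \frac{1}{-4}\right) 3 = 2 \left(-2\right) \left(- \frac{1}{4}\right) \left(-4 + 2 \left(-2\right) \left(- \frac{1}{4}\right)\right) 3 = 1 \left(-4 + 1\right) 3 = 1 \left(-3\right) 3 = \left(-3\right) 3 = -9$)
$456 - g = 456 - -9 = 456 + 9 = 465$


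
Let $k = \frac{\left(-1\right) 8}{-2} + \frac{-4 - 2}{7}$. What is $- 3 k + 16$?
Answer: $\frac{46}{7} \approx 6.5714$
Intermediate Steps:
$k = \frac{22}{7}$ ($k = \left(-8\right) \left(- \frac{1}{2}\right) + \left(-4 - 2\right) \frac{1}{7} = 4 - \frac{6}{7} = \frac{22}{7} \approx 3.1429$)
$- 3 k + 16 = \left(-3\right) \frac{22}{7} + 16 = - \frac{66}{7} + 16 = \frac{46}{7}$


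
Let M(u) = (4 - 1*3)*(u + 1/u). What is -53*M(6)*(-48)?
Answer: 15688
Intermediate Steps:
M(u) = u + 1/u (M(u) = (4 - 3)*(u + 1/u) = 1*(u + 1/u) = u + 1/u)
-53*M(6)*(-48) = -53*(6 + 1/6)*(-48) = -53*(6 + ⅙)*(-48) = -53*37/6*(-48) = -1961/6*(-48) = 15688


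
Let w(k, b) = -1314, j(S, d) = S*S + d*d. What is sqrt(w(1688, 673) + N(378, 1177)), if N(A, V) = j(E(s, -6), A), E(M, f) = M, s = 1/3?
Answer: sqrt(1274131)/3 ≈ 376.26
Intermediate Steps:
s = 1/3 ≈ 0.33333
j(S, d) = S**2 + d**2
N(A, V) = 1/9 + A**2 (N(A, V) = (1/3)**2 + A**2 = 1/9 + A**2)
sqrt(w(1688, 673) + N(378, 1177)) = sqrt(-1314 + (1/9 + 378**2)) = sqrt(-1314 + (1/9 + 142884)) = sqrt(-1314 + 1285957/9) = sqrt(1274131/9) = sqrt(1274131)/3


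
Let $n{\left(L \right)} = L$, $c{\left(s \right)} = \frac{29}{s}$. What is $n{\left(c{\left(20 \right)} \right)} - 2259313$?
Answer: $- \frac{45186231}{20} \approx -2.2593 \cdot 10^{6}$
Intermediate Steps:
$n{\left(c{\left(20 \right)} \right)} - 2259313 = \frac{29}{20} - 2259313 = - \frac{45186231}{20}$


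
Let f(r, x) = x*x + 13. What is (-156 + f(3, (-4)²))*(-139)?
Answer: -15707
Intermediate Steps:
f(r, x) = 13 + x² (f(r, x) = x² + 13 = 13 + x²)
(-156 + f(3, (-4)²))*(-139) = (-156 + (13 + ((-4)²)²))*(-139) = (-156 + (13 + 16²))*(-139) = (-156 + (13 + 256))*(-139) = (-156 + 269)*(-139) = 113*(-139) = -15707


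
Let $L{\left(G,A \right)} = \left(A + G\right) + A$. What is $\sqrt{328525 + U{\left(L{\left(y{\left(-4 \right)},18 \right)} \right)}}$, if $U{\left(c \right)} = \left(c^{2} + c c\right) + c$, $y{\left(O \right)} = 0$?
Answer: $\sqrt{331153} \approx 575.46$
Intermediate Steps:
$L{\left(G,A \right)} = G + 2 A$
$U{\left(c \right)} = c + 2 c^{2}$ ($U{\left(c \right)} = \left(c^{2} + c^{2}\right) + c = 2 c^{2} + c = c + 2 c^{2}$)
$\sqrt{328525 + U{\left(L{\left(y{\left(-4 \right)},18 \right)} \right)}} = \sqrt{328525 + \left(0 + 2 \cdot 18\right) \left(1 + 2 \left(0 + 2 \cdot 18\right)\right)} = \sqrt{328525 + \left(0 + 36\right) \left(1 + 2 \left(0 + 36\right)\right)} = \sqrt{328525 + 36 \left(1 + 2 \cdot 36\right)} = \sqrt{328525 + 36 \left(1 + 72\right)} = \sqrt{328525 + 36 \cdot 73} = \sqrt{328525 + 2628} = \sqrt{331153}$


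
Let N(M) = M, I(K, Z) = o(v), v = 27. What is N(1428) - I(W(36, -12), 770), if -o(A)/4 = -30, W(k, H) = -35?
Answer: 1308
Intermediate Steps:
o(A) = 120 (o(A) = -4*(-30) = 120)
I(K, Z) = 120
N(1428) - I(W(36, -12), 770) = 1428 - 1*120 = 1428 - 120 = 1308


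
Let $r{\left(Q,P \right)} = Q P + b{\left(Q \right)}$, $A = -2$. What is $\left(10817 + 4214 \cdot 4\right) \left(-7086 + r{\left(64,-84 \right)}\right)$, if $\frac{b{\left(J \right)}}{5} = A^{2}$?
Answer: $-344307466$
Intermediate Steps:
$b{\left(J \right)} = 20$ ($b{\left(J \right)} = 5 \left(-2\right)^{2} = 5 \cdot 4 = 20$)
$r{\left(Q,P \right)} = 20 + P Q$ ($r{\left(Q,P \right)} = Q P + 20 = P Q + 20 = 20 + P Q$)
$\left(10817 + 4214 \cdot 4\right) \left(-7086 + r{\left(64,-84 \right)}\right) = \left(10817 + 4214 \cdot 4\right) \left(-7086 + \left(20 - 5376\right)\right) = \left(10817 + 16856\right) \left(-7086 + \left(20 - 5376\right)\right) = 27673 \left(-7086 - 5356\right) = 27673 \left(-12442\right) = -344307466$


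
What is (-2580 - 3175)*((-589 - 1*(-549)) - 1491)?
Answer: 8810905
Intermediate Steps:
(-2580 - 3175)*((-589 - 1*(-549)) - 1491) = -5755*((-589 + 549) - 1491) = -5755*(-40 - 1491) = -5755*(-1531) = 8810905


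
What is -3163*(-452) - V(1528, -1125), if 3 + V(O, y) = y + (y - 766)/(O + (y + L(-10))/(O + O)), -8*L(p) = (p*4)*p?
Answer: 6679561156868/4668393 ≈ 1.4308e+6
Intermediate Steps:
L(p) = -p²/2 (L(p) = -p*4*p/8 = -4*p*p/8 = -p²/2)
V(O, y) = -3 + y + (-766 + y)/(O + (-50 + y)/(2*O)) (V(O, y) = -3 + (y + (y - 766)/(O + (y - ½*(-10)²)/(O + O))) = -3 + (y + (-766 + y)/(O + (y - ½*100)/((2*O)))) = -3 + (y + (-766 + y)/(O + (y - 50)*(1/(2*O)))) = -3 + (y + (-766 + y)/(O + (-50 + y)*(1/(2*O)))) = -3 + (y + (-766 + y)/(O + (-50 + y)/(2*O))) = -3 + y + (-766 + y)/(O + (-50 + y)/(2*O)))
-3163*(-452) - V(1528, -1125) = -3163*(-452) - (150 + (-1125)² - 1532*1528 - 53*(-1125) - 6*1528² + 2*1528*(-1125) + 2*(-1125)*1528²)/(-50 - 1125 + 2*1528²) = 1429676 - (150 + 1265625 - 2340896 + 59625 - 6*2334784 - 3438000 + 2*(-1125)*2334784)/(-50 - 1125 + 2*2334784) = 1429676 - (150 + 1265625 - 2340896 + 59625 - 14008704 - 3438000 - 5253264000)/(-50 - 1125 + 4669568) = 1429676 - (-5271726200)/4668393 = 1429676 - 1*(-5271726200/4668393) = 1429676 + 5271726200/4668393 = 6679561156868/4668393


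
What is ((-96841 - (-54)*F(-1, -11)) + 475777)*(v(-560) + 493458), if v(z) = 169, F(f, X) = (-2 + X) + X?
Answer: 186413300280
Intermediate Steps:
F(f, X) = -2 + 2*X
((-96841 - (-54)*F(-1, -11)) + 475777)*(v(-560) + 493458) = ((-96841 - (-54)*(-2 + 2*(-11))) + 475777)*(169 + 493458) = ((-96841 - (-54)*(-2 - 22)) + 475777)*493627 = ((-96841 - (-54)*(-24)) + 475777)*493627 = ((-96841 - 1*1296) + 475777)*493627 = ((-96841 - 1296) + 475777)*493627 = (-98137 + 475777)*493627 = 377640*493627 = 186413300280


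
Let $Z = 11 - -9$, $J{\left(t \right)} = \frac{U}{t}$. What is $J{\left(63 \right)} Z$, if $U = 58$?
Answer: $\frac{1160}{63} \approx 18.413$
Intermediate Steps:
$J{\left(t \right)} = \frac{58}{t}$
$Z = 20$ ($Z = 11 + 9 = 20$)
$J{\left(63 \right)} Z = \frac{58}{63} \cdot 20 = \frac{1160}{63}$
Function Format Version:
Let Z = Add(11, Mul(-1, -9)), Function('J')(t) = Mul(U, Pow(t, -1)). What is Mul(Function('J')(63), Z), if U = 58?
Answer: Rational(1160, 63) ≈ 18.413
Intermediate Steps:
Function('J')(t) = Mul(58, Pow(t, -1))
Z = 20 (Z = Add(11, 9) = 20)
Mul(Function('J')(63), Z) = Mul(Mul(58, Pow(63, -1)), 20) = Mul(Mul(58, Rational(1, 63)), 20) = Mul(Rational(58, 63), 20) = Rational(1160, 63)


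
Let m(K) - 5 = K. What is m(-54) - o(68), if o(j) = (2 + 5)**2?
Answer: -98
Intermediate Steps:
m(K) = 5 + K
o(j) = 49 (o(j) = 7**2 = 49)
m(-54) - o(68) = (5 - 54) - 1*49 = -49 - 49 = -98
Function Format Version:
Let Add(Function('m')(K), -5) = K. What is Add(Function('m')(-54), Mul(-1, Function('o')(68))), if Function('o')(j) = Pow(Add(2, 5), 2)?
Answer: -98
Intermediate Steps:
Function('m')(K) = Add(5, K)
Function('o')(j) = 49 (Function('o')(j) = Pow(7, 2) = 49)
Add(Function('m')(-54), Mul(-1, Function('o')(68))) = Add(Add(5, -54), Mul(-1, 49)) = Add(-49, -49) = -98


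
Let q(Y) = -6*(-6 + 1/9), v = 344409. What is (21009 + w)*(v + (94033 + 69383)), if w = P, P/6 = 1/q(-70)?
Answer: 565456027950/53 ≈ 1.0669e+10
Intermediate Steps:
q(Y) = 106/3 (q(Y) = -6*(-6 + 1/9) = -6*(-53/9) = 106/3)
P = 9/53 (P = 6/(106/3) = 6*(3/106) = 9/53 ≈ 0.16981)
w = 9/53 ≈ 0.16981
(21009 + w)*(v + (94033 + 69383)) = (21009 + 9/53)*(344409 + (94033 + 69383)) = 1113486*(344409 + 163416)/53 = (1113486/53)*507825 = 565456027950/53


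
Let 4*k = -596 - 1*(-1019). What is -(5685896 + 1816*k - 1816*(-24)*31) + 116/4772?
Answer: -8624247077/1193 ≈ -7.2290e+6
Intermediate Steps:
k = 423/4 (k = (-596 - 1*(-1019))/4 = (-596 + 1019)/4 = (¼)*423 = 423/4 ≈ 105.75)
-(5685896 + 1816*k - 1816*(-24)*31) + 116/4772 = -(5877938 - 1816*(-24)*31) + 116/4772 = -(5877938 + 1351104) + 116*(1/4772) = -1816/(1/(3131 + (423/4 + 744))) + 29/1193 = -1816/(1/(3131 + 3399/4)) + 29/1193 = -1816/(1/(15923/4)) + 29/1193 = -1816/4/15923 + 29/1193 = -1816*15923/4 + 29/1193 = -7229042 + 29/1193 = -8624247077/1193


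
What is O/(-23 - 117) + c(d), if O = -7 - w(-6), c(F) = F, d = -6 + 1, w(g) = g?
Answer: -699/140 ≈ -4.9929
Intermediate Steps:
d = -5
O = -1 (O = -7 - 1*(-6) = -7 + 6 = -1)
O/(-23 - 117) + c(d) = -1/(-23 - 117) - 5 = -1/(-140) - 5 = -1*(-1/140) - 5 = 1/140 - 5 = -699/140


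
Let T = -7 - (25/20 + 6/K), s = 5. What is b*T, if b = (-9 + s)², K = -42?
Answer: -908/7 ≈ -129.71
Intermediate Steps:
b = 16 (b = (-9 + 5)² = (-4)² = 16)
T = -227/28 (T = -7 - (25/20 + 6/(-42)) = -7 - (25*(1/20) + 6*(-1/42)) = -7 - (5/4 - ⅐) = -7 - 1*31/28 = -7 - 31/28 = -227/28 ≈ -8.1071)
b*T = 16*(-227/28) = -908/7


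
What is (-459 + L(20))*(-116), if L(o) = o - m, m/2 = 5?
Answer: 52084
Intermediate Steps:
m = 10 (m = 2*5 = 10)
L(o) = -10 + o (L(o) = o - 1*10 = o - 10 = -10 + o)
(-459 + L(20))*(-116) = (-459 + (-10 + 20))*(-116) = (-459 + 10)*(-116) = -449*(-116) = 52084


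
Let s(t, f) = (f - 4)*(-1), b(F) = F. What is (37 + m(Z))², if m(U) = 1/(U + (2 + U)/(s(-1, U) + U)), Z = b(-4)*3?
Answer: 1147041/841 ≈ 1363.9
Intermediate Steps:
s(t, f) = 4 - f (s(t, f) = (-4 + f)*(-1) = 4 - f)
Z = -12 (Z = -4*3 = -12)
m(U) = 1/(½ + 5*U/4) (m(U) = 1/(U + (2 + U)/((4 - U) + U)) = 1/(U + (2 + U)/4) = 1/(U + (2 + U)*(¼)) = 1/(U + (½ + U/4)) = 1/(½ + 5*U/4))
(37 + m(Z))² = (37 + 4/(2 + 5*(-12)))² = (37 + 4/(2 - 60))² = (37 + 4/(-58))² = (37 + 4*(-1/58))² = (37 - 2/29)² = (1071/29)² = 1147041/841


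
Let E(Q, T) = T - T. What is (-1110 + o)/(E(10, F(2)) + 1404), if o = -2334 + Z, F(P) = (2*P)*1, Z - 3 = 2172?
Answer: -47/52 ≈ -0.90385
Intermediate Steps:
Z = 2175 (Z = 3 + 2172 = 2175)
F(P) = 2*P
o = -159 (o = -2334 + 2175 = -159)
E(Q, T) = 0
(-1110 + o)/(E(10, F(2)) + 1404) = (-1110 - 159)/(0 + 1404) = -1269/1404 = -1269*1/1404 = -47/52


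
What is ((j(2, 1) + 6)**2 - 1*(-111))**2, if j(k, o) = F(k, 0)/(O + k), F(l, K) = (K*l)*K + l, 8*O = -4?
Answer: 2199289/81 ≈ 27152.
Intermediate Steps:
O = -1/2 (O = (1/8)*(-4) = -1/2 ≈ -0.50000)
F(l, K) = l + l*K**2 (F(l, K) = l*K**2 + l = l + l*K**2)
j(k, o) = k/(-1/2 + k) (j(k, o) = (k*(1 + 0**2))/(-1/2 + k) = (k*(1 + 0))/(-1/2 + k) = (k*1)/(-1/2 + k) = k/(-1/2 + k))
((j(2, 1) + 6)**2 - 1*(-111))**2 = ((2*2/(-1 + 2*2) + 6)**2 - 1*(-111))**2 = ((2*2/(-1 + 4) + 6)**2 + 111)**2 = ((2*2/3 + 6)**2 + 111)**2 = ((2*2*(1/3) + 6)**2 + 111)**2 = ((4/3 + 6)**2 + 111)**2 = ((22/3)**2 + 111)**2 = (484/9 + 111)**2 = (1483/9)**2 = 2199289/81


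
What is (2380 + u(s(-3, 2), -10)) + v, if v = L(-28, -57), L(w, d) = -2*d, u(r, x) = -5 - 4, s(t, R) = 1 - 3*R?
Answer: 2485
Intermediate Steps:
u(r, x) = -9
v = 114 (v = -2*(-57) = 114)
(2380 + u(s(-3, 2), -10)) + v = (2380 - 9) + 114 = 2371 + 114 = 2485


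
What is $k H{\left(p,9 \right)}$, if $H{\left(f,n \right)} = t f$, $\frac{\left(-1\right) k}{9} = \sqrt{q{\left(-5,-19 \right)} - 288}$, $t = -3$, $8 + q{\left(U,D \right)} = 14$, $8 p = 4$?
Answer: $\frac{27 i \sqrt{282}}{2} \approx 226.7 i$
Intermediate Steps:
$p = \frac{1}{2}$ ($p = \frac{1}{8} \cdot 4 = \frac{1}{2} \approx 0.5$)
$q{\left(U,D \right)} = 6$ ($q{\left(U,D \right)} = -8 + 14 = 6$)
$k = - 9 i \sqrt{282}$ ($k = - 9 \sqrt{6 - 288} = - 9 \sqrt{-282} = - 9 i \sqrt{282} \approx - 151.14 i$)
$H{\left(f,n \right)} = - 3 f$
$k H{\left(p,9 \right)} = - 9 i \sqrt{282} \left(\left(-3\right) \frac{1}{2}\right) = - 9 i \sqrt{282} \left(- \frac{3}{2}\right) = \frac{27 i \sqrt{282}}{2}$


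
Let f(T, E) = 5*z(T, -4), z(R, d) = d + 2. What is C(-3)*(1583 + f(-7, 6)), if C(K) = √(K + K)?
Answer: 1573*I*√6 ≈ 3853.0*I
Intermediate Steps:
C(K) = √2*√K (C(K) = √(2*K) = √2*√K)
z(R, d) = 2 + d
f(T, E) = -10 (f(T, E) = 5*(2 - 4) = 5*(-2) = -10)
C(-3)*(1583 + f(-7, 6)) = (√2*√(-3))*(1583 - 10) = (√2*(I*√3))*1573 = (I*√6)*1573 = 1573*I*√6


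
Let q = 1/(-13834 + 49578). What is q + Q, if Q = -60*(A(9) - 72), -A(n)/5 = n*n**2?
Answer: 7971626881/35744 ≈ 2.2302e+5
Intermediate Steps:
A(n) = -5*n**3 (A(n) = -5*n*n**2 = -5*n**3)
q = 1/35744 ≈ 2.7977e-5
Q = 223020 (Q = -60*(-5*9**3 - 72) = -60*(-5*729 - 72) = -60*(-3645 - 72) = -60*(-3717) = 223020)
q + Q = 1/35744 + 223020 = 7971626881/35744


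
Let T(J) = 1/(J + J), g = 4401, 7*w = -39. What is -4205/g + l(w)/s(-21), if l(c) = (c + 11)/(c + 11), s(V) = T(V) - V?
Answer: -3519763/3877281 ≈ -0.90779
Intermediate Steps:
w = -39/7 (w = (⅐)*(-39) = -39/7 ≈ -5.5714)
T(J) = 1/(2*J)
s(V) = 1/(2*V) - V
l(c) = 1 (l(c) = (11 + c)/(11 + c) = 1)
-4205/g + l(w)/s(-21) = -4205/4401 + 1/((½)/(-21) - 1*(-21)) = -4205*1/4401 + 1/((½)*(-1/21) + 21) = -4205/4401 + 1/(-1/42 + 21) = -4205/4401 + 1/(881/42) = -4205/4401 + 1*(42/881) = -4205/4401 + 42/881 = -3519763/3877281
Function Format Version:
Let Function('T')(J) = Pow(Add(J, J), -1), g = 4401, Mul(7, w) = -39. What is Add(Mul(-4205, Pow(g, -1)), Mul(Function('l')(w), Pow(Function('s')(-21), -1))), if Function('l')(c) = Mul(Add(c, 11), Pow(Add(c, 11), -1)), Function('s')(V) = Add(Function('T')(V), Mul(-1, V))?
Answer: Rational(-3519763, 3877281) ≈ -0.90779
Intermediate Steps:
w = Rational(-39, 7) (w = Mul(Rational(1, 7), -39) = Rational(-39, 7) ≈ -5.5714)
Function('T')(J) = Mul(Rational(1, 2), Pow(J, -1)) (Function('T')(J) = Pow(Mul(2, J), -1) = Mul(Rational(1, 2), Pow(J, -1)))
Function('s')(V) = Add(Mul(Rational(1, 2), Pow(V, -1)), Mul(-1, V))
Function('l')(c) = 1 (Function('l')(c) = Mul(Add(11, c), Pow(Add(11, c), -1)) = 1)
Add(Mul(-4205, Pow(g, -1)), Mul(Function('l')(w), Pow(Function('s')(-21), -1))) = Add(Mul(-4205, Pow(4401, -1)), Mul(1, Pow(Add(Mul(Rational(1, 2), Pow(-21, -1)), Mul(-1, -21)), -1))) = Add(Mul(-4205, Rational(1, 4401)), Mul(1, Pow(Add(Mul(Rational(1, 2), Rational(-1, 21)), 21), -1))) = Add(Rational(-4205, 4401), Mul(1, Pow(Add(Rational(-1, 42), 21), -1))) = Add(Rational(-4205, 4401), Mul(1, Pow(Rational(881, 42), -1))) = Add(Rational(-4205, 4401), Mul(1, Rational(42, 881))) = Add(Rational(-4205, 4401), Rational(42, 881)) = Rational(-3519763, 3877281)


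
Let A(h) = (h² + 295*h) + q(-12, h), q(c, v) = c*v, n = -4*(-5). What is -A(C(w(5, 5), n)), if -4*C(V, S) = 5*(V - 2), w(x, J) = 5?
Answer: 16755/16 ≈ 1047.2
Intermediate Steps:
n = 20
C(V, S) = 5/2 - 5*V/4 (C(V, S) = -5*(V - 2)/4 = -5*(-2 + V)/4 = -(-10 + 5*V)/4 = 5/2 - 5*V/4)
A(h) = h² + 283*h (A(h) = (h² + 295*h) - 12*h = h² + 283*h)
-A(C(w(5, 5), n)) = -(5/2 - 5/4*5)*(283 + (5/2 - 5/4*5)) = -(5/2 - 25/4)*(283 + (5/2 - 25/4)) = -(-15)*(283 - 15/4)/4 = -(-15)*1117/(4*4) = -1*(-16755/16) = 16755/16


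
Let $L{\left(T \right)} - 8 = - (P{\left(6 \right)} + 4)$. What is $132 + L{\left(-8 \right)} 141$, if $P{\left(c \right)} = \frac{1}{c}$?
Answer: $\frac{1345}{2} \approx 672.5$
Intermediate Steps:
$L{\left(T \right)} = \frac{23}{6}$ ($L{\left(T \right)} = 8 - \left(\frac{1}{6} + 4\right) = 8 - \frac{25}{6} = \frac{23}{6}$)
$132 + L{\left(-8 \right)} 141 = 132 + \frac{23}{6} \cdot 141 = 132 + \frac{1081}{2} = \frac{1345}{2}$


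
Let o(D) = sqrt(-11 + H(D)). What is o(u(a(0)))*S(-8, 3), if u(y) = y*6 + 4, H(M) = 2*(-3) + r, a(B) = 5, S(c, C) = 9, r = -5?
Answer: 9*I*sqrt(22) ≈ 42.214*I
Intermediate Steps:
H(M) = -11 (H(M) = 2*(-3) - 5 = -6 - 5 = -11)
u(y) = 4 + 6*y (u(y) = 6*y + 4 = 4 + 6*y)
o(D) = I*sqrt(22) (o(D) = sqrt(-11 - 11) = sqrt(-22) = I*sqrt(22))
o(u(a(0)))*S(-8, 3) = (I*sqrt(22))*9 = 9*I*sqrt(22)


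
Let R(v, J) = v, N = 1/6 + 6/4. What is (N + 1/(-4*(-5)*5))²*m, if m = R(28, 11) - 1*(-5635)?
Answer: 1432789967/90000 ≈ 15920.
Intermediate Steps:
N = 5/3 (N = 1*(⅙) + 6*(¼) = ⅙ + 3/2 = 5/3 ≈ 1.6667)
m = 5663 (m = 28 - 1*(-5635) = 28 + 5635 = 5663)
(N + 1/(-4*(-5)*5))²*m = (5/3 + 1/(-4*(-5)*5))²*5663 = (5/3 + 1/(-(-20)*5))²*5663 = (5/3 + 1/(-1*(-100)))²*5663 = (5/3 + 1/100)²*5663 = (503/300)²*5663 = (253009/90000)*5663 = 1432789967/90000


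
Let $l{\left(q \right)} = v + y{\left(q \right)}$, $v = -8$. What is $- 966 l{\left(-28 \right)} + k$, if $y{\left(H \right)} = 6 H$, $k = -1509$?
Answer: $168507$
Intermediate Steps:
$l{\left(q \right)} = -8 + 6 q$
$- 966 l{\left(-28 \right)} + k = - 966 \left(-8 + 6 \left(-28\right)\right) - 1509 = - 966 \left(-8 - 168\right) - 1509 = \left(-966\right) \left(-176\right) - 1509 = 170016 - 1509 = 168507$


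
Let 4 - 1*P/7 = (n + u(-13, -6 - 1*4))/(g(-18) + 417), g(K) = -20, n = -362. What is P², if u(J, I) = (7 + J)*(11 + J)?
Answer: 184036356/157609 ≈ 1167.7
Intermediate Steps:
P = 13566/397 (P = 28 - 7*(-362 + (77 + (-13)² + 18*(-13)))/(-20 + 417) = 28 - 7*(-362 + (77 + 169 - 234))/397 = 28 - 7*(-362 + 12)/397 = 28 - (-2450)/397 = 28 - 7*(-350/397) = 28 + 2450/397 = 13566/397 ≈ 34.171)
P² = (13566/397)² = 184036356/157609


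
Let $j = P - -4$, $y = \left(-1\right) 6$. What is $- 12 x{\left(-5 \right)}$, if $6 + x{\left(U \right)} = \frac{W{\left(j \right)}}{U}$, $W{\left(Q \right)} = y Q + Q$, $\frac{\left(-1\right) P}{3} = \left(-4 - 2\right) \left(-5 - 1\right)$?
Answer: $1320$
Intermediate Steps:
$P = -108$ ($P = - 3 \left(-4 - 2\right) \left(-5 - 1\right) = - 3 \left(\left(-6\right) \left(-6\right)\right) = \left(-3\right) 36 = -108$)
$y = -6$
$j = -104$ ($j = -108 - -4 = -108 + 4 = -104$)
$W{\left(Q \right)} = - 5 Q$ ($W{\left(Q \right)} = - 6 Q + Q = - 5 Q$)
$x{\left(U \right)} = -6 + \frac{520}{U}$ ($x{\left(U \right)} = -6 + \frac{\left(-5\right) \left(-104\right)}{U} = -6 + \frac{520}{U}$)
$- 12 x{\left(-5 \right)} = - 12 \left(-6 + \frac{520}{-5}\right) = - 12 \left(-6 + 520 \left(- \frac{1}{5}\right)\right) = - 12 \left(-6 - 104\right) = \left(-12\right) \left(-110\right) = 1320$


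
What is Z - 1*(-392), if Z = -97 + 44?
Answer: 339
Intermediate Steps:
Z = -53
Z - 1*(-392) = -53 - 1*(-392) = -53 + 392 = 339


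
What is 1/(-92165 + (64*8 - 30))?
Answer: -1/91683 ≈ -1.0907e-5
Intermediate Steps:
1/(-92165 + (64*8 - 30)) = 1/(-92165 + (512 - 30)) = 1/(-92165 + 482) = 1/(-91683) = -1/91683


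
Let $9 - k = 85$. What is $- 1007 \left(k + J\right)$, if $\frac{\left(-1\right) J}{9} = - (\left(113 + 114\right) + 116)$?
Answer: $-3032077$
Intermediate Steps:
$k = -76$ ($k = 9 - 85 = -76$)
$J = 3087$ ($J = - 9 \left(- (\left(113 + 114\right) + 116)\right) = - 9 \left(- (227 + 116)\right) = - 9 \left(\left(-1\right) 343\right) = \left(-9\right) \left(-343\right) = 3087$)
$- 1007 \left(k + J\right) = - 1007 \left(-76 + 3087\right) = \left(-1007\right) 3011 = -3032077$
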